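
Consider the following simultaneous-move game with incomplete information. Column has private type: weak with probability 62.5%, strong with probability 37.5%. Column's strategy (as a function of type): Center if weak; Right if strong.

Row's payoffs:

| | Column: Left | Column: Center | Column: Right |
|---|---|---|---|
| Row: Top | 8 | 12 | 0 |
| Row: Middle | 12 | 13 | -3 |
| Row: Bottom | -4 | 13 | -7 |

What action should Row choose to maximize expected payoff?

Top

E[Top] = 0.625·(12) + 0.375·(0) = 7.5
E[Middle] = 0.625·(13) + 0.375·(-3) = 7
E[Bottom] = 0.625·(13) + 0.375·(-7) = 5.5
Best response: Top (7.5 is the largest).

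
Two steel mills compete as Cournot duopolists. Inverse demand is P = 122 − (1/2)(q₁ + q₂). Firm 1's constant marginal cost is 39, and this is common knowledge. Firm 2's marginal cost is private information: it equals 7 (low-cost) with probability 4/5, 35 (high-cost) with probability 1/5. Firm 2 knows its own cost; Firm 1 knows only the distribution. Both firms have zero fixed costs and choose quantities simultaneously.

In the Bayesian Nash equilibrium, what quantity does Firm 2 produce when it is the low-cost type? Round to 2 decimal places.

Firm 2 with cost c maximizes (122 − (1/2)(q₁+q₂) − c)·q₂, giving q₂(c) = (122 − c − (1/2)q₁).
E[c₂] = 4/5·7 + 1/5·35 = 12.6
Firm 1's FOC against E[q₂] yields q₁ = (122 − 2·39 + E[c₂])/(3/2) = (122 − 78 + 12.6)/(3/2) = 37.7333.
q₂(low-cost) = (122 − 7 − (1/2)·37.7333) = 96.1333.

96.13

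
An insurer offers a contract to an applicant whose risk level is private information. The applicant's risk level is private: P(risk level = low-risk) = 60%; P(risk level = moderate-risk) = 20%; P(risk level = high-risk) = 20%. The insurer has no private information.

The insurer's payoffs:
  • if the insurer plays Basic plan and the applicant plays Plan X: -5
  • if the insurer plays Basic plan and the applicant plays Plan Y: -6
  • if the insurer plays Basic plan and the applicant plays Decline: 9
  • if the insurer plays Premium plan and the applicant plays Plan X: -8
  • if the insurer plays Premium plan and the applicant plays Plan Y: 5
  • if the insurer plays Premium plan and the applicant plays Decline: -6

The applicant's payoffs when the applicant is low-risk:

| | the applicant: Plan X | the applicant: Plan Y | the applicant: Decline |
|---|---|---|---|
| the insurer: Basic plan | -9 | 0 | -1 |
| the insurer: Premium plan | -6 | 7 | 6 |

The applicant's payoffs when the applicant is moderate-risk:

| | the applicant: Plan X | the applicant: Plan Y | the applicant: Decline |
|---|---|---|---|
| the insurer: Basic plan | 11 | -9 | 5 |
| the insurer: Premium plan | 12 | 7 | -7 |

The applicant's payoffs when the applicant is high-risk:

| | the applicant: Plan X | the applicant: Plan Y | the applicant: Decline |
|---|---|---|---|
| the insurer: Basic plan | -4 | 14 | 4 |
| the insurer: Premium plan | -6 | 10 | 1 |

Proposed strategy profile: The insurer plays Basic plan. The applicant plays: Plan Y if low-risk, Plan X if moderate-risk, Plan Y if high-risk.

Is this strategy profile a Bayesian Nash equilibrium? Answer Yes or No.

The insurer plays Basic plan: E[Basic plan] = 0.6·(-6) + 0.2·(-5) + 0.2·(-6) = -5.8; E[Premium plan] = 2.4. Not best-responding. ✗
The applicant (risk level low-risk), facing Basic plan: Plan X gives -9, Plan Y gives 0, Decline gives -1. Proposed Plan Y is best. ✓
The applicant (risk level moderate-risk), facing Basic plan: Plan X gives 11, Plan Y gives -9, Decline gives 5. Proposed Plan X is best. ✓
The applicant (risk level high-risk), facing Basic plan: Plan X gives -4, Plan Y gives 14, Decline gives 4. Proposed Plan Y is best. ✓

No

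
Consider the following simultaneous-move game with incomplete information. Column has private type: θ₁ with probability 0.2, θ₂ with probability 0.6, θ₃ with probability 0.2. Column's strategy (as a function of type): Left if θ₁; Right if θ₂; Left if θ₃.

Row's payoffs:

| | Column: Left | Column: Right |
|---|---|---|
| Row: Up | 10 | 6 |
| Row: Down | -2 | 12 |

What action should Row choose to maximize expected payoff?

Up

Compute Row's expected payoff for each action, taking the expectation over Column's type.
E[Up] = 0.2·(10) + 0.6·(6) + 0.2·(10) = 7.6
E[Down] = 0.2·(-2) + 0.6·(12) + 0.2·(-2) = 6.4
Best response: Up (7.6 is the largest).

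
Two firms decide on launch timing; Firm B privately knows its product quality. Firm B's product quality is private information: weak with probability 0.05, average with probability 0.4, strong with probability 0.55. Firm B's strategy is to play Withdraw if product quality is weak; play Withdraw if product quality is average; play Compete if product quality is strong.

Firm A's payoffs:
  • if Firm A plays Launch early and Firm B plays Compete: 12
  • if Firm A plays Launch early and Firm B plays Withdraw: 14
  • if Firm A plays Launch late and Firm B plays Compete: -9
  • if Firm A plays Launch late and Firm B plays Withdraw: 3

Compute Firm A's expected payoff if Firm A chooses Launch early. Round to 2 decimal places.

12.90

Take the expectation over Firm B's product quality, weighting each type's action by its prior probability.
E[Launch early] = 0.05·14 + 0.4·14 + 0.55·12 = 0.7 + 5.6 + 6.6 = 12.9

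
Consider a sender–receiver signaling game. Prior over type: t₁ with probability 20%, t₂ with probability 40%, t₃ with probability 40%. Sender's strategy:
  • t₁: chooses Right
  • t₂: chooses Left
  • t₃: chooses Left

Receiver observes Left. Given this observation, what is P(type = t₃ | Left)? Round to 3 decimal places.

0.500

Apply Bayes' rule using the sender's strategy as the likelihood.
P(Left) = 0.2·0 + 0.4·1 + 0.4·1 = 0.8
P(t₃ | Left) = (0.4·1) / 0.8 = 0.4 / 0.8 = 0.5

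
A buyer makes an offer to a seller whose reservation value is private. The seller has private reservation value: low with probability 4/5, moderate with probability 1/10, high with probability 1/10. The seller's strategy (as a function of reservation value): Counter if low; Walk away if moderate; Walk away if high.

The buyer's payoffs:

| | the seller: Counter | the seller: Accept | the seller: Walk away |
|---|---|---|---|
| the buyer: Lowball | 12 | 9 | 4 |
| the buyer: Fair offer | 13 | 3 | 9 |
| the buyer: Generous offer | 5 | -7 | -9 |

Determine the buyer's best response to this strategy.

Fair offer

E[Lowball] = 4/5·(12) + 1/10·(4) + 1/10·(4) = 52/5
E[Fair offer] = 4/5·(13) + 1/10·(9) + 1/10·(9) = 61/5
E[Generous offer] = 4/5·(5) + 1/10·(-9) + 1/10·(-9) = 11/5
Best response: Fair offer (61/5 is the largest).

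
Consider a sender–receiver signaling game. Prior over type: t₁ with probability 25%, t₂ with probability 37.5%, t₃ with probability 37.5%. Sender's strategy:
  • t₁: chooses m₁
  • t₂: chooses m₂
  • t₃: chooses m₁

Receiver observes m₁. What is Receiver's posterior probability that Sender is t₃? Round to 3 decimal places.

0.600

P(m₁) = 0.25·1 + 0.375·0 + 0.375·1 = 0.625
P(t₃ | m₁) = (0.375·1) / 0.625 = 0.375 / 0.625 = 0.6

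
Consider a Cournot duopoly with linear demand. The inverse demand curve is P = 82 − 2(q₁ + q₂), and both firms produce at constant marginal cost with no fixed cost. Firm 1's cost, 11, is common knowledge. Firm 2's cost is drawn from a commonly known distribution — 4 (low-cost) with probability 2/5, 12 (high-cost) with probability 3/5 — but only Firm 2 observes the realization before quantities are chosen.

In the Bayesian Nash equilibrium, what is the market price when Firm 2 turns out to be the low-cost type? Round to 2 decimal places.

Type-c best response for Firm 2: q₂(c) = (82 − c)/4 − q₁/2.
Firm 1 maximizes expected profit; its first-order condition is 82 − 4q₁ − 2E[q₂] − 11 = 0.
Substituting E[q₂] and solving: E[c₂] = 8.8, so q₁ = (82 − 2·11 + 8.8)/6 = 11.4667.
q₂(low-cost) = 13.7667, so P = 82 − 2·(11.4667 + 13.7667) = 31.5333.

31.53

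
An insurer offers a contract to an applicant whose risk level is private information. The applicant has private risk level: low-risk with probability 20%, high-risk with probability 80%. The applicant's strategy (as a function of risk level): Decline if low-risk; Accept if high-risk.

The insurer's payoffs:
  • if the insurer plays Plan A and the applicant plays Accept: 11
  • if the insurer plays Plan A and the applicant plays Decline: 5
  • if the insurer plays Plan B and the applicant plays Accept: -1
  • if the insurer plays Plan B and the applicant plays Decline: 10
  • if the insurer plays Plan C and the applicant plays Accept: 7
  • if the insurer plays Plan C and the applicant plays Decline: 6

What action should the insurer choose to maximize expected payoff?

Compute the insurer's expected payoff for each action, taking the expectation over the applicant's type.
E[Plan A] = 0.2·(5) + 0.8·(11) = 9.8
E[Plan B] = 0.2·(10) + 0.8·(-1) = 1.2
E[Plan C] = 0.2·(6) + 0.8·(7) = 6.8
Best response: Plan A (9.8 is the largest).

Plan A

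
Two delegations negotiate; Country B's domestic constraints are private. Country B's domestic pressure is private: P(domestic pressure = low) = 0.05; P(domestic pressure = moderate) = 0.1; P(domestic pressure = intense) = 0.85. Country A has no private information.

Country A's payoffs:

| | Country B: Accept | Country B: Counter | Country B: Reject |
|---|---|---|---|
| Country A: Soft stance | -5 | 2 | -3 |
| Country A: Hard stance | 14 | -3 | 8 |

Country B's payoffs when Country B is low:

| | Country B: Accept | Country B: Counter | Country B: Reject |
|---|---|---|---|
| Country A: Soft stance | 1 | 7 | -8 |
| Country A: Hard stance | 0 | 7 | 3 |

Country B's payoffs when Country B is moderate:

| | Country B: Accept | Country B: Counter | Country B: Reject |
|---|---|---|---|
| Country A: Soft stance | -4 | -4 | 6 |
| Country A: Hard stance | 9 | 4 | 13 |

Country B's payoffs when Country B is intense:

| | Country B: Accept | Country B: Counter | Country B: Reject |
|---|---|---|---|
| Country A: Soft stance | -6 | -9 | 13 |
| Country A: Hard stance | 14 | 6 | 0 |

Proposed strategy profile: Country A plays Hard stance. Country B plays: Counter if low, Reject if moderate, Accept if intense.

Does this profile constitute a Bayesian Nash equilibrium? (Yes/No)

Country A plays Hard stance: E[Hard stance] = 0.05·(-3) + 0.1·(8) + 0.85·(14) = 12.55; E[Soft stance] = -4.45. Best-responding. ✓
Country B (domestic pressure low), facing Hard stance: Accept gives 0, Counter gives 7, Reject gives 3. Proposed Counter is best. ✓
Country B (domestic pressure moderate), facing Hard stance: Accept gives 9, Counter gives 4, Reject gives 13. Proposed Reject is best. ✓
Country B (domestic pressure intense), facing Hard stance: Accept gives 14, Counter gives 6, Reject gives 0. Proposed Accept is best. ✓

Yes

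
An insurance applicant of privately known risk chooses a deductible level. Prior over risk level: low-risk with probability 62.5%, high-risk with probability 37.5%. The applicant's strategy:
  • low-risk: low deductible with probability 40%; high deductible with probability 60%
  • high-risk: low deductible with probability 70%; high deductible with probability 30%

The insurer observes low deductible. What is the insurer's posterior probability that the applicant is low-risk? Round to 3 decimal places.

P(low deductible) = 0.625·0.4 + 0.375·0.7 = 0.5125
P(low-risk | low deductible) = (0.625·0.4) / 0.5125 = 0.25 / 0.5125 = 0.487805

0.488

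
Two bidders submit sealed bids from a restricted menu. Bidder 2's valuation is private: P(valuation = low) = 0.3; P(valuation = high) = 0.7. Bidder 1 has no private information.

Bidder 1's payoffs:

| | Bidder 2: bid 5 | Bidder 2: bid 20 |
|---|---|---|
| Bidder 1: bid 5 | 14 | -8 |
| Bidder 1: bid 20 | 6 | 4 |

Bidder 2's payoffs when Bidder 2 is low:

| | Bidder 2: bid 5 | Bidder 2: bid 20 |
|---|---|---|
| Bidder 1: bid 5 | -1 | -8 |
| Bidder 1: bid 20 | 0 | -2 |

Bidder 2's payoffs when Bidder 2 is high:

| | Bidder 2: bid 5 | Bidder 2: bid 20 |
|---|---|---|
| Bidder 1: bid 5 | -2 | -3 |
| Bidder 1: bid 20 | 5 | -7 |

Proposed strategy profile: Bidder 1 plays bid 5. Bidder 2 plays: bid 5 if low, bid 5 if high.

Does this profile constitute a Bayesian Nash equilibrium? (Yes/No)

Yes

Bidder 1 plays bid 5: E[bid 5] = 0.3·(14) + 0.7·(14) = 14; E[bid 20] = 6. Best-responding. ✓
Bidder 2 (valuation low), facing bid 5: bid 5 gives -1, bid 20 gives -8. Proposed bid 5 is best. ✓
Bidder 2 (valuation high), facing bid 5: bid 5 gives -2, bid 20 gives -3. Proposed bid 5 is best. ✓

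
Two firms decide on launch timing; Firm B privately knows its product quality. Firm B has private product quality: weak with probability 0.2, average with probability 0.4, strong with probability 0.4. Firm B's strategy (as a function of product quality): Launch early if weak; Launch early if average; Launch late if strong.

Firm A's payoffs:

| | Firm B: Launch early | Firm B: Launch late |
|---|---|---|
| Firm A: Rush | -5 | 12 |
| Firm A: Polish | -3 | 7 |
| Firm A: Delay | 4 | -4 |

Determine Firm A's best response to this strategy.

E[Rush] = 0.2·(-5) + 0.4·(-5) + 0.4·(12) = 1.8
E[Polish] = 0.2·(-3) + 0.4·(-3) + 0.4·(7) = 1
E[Delay] = 0.2·(4) + 0.4·(4) + 0.4·(-4) = 0.8
Best response: Rush (1.8 is the largest).

Rush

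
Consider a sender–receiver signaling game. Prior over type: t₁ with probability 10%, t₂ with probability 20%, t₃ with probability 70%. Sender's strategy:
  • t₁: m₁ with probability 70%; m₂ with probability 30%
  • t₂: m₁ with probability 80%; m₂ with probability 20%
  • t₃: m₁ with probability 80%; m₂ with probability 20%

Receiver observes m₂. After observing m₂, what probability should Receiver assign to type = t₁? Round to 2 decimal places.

0.14

P(m₂) = 0.1·0.3 + 0.2·0.2 + 0.7·0.2 = 0.21
P(t₁ | m₂) = (0.1·0.3) / 0.21 = 0.03 / 0.21 = 0.142857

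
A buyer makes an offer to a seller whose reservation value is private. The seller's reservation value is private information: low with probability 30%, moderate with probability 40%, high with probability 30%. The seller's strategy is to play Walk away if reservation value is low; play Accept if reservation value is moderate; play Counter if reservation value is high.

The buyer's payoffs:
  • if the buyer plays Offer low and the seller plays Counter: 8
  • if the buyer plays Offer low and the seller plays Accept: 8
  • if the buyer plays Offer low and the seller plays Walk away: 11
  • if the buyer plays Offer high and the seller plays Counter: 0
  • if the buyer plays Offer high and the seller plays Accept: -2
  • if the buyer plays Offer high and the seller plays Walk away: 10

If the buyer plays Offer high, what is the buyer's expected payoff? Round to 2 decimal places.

2.20

E[Offer high] = 0.3·10 + 0.4·(-2) + 0.3·0 = 3 + (-0.8) + 0 = 2.2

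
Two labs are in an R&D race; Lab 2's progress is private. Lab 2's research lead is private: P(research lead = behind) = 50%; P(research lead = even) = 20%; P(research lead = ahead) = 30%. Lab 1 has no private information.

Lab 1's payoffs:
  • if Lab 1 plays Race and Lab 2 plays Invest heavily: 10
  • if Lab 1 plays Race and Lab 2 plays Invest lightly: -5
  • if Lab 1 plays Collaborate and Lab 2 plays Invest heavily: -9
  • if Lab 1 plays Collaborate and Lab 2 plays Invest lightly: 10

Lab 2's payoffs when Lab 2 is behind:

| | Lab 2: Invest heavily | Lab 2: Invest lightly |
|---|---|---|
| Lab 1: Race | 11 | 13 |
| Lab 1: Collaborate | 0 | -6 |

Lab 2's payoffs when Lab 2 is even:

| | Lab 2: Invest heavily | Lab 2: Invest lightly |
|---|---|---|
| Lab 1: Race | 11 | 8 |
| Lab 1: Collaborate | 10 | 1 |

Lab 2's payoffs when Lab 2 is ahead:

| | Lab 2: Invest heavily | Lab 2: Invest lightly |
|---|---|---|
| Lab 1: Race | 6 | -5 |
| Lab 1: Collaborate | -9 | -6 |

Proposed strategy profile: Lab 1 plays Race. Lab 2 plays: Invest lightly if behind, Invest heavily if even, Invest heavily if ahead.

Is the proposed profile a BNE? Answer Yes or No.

Yes

Lab 1 plays Race: E[Race] = 0.5·(-5) + 0.2·(10) + 0.3·(10) = 2.5; E[Collaborate] = 0.5. Best-responding. ✓
Lab 2 (research lead behind), facing Race: Invest heavily gives 11, Invest lightly gives 13. Proposed Invest lightly is best. ✓
Lab 2 (research lead even), facing Race: Invest heavily gives 11, Invest lightly gives 8. Proposed Invest heavily is best. ✓
Lab 2 (research lead ahead), facing Race: Invest heavily gives 6, Invest lightly gives -5. Proposed Invest heavily is best. ✓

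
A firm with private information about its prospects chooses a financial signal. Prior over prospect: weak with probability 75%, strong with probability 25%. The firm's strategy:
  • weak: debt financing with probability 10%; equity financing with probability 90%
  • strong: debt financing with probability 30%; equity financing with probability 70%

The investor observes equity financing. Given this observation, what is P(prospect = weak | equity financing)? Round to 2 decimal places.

0.79

Apply Bayes' rule using the sender's strategy as the likelihood.
P(equity financing) = 0.75·0.9 + 0.25·0.7 = 0.85
P(weak | equity financing) = (0.75·0.9) / 0.85 = 0.675 / 0.85 = 0.794118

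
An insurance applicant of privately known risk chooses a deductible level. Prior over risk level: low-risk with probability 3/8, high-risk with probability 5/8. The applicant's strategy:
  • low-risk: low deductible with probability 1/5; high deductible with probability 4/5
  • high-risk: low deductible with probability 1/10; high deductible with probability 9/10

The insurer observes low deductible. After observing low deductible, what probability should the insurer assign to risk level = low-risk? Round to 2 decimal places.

P(low deductible) = (3/8)·(1/5) + (5/8)·(1/10) = 11/80
P(low-risk | low deductible) = ((3/8)·(1/5)) / (11/80) = (3/40) / (11/80) = 6/11

0.55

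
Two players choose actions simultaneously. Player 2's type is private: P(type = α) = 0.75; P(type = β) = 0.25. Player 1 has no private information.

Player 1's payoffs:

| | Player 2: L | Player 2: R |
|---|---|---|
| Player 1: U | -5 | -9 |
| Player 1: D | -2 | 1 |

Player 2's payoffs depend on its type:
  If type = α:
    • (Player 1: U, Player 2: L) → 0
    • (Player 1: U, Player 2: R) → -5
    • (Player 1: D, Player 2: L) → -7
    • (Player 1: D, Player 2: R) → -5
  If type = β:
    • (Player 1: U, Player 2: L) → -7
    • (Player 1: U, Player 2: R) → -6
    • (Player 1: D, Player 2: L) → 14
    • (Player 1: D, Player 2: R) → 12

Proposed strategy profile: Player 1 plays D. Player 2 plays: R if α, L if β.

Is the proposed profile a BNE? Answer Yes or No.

Yes

Player 1 plays D: E[D] = 0.75·(1) + 0.25·(-2) = 0.25; E[U] = -8. Best-responding. ✓
Player 2 (type α), facing D: L gives -7, R gives -5. Proposed R is best. ✓
Player 2 (type β), facing D: L gives 14, R gives 12. Proposed L is best. ✓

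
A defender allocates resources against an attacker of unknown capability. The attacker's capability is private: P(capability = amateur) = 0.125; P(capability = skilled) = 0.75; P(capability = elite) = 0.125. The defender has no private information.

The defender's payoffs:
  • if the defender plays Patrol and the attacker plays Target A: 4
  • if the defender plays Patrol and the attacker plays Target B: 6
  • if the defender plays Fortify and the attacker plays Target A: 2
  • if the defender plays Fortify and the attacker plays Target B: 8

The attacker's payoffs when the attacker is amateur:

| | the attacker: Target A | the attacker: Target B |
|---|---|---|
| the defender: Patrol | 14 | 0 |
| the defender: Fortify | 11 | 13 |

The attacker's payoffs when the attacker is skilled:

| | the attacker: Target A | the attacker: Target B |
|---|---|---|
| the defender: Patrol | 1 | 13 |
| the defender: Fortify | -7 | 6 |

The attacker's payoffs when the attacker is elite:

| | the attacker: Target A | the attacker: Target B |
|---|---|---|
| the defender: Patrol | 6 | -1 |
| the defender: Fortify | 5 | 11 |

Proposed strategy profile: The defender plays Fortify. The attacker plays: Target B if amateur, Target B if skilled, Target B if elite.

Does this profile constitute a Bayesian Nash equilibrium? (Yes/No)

The defender plays Fortify: E[Fortify] = 0.125·(8) + 0.75·(8) + 0.125·(8) = 8; E[Patrol] = 6. Best-responding. ✓
The attacker (capability amateur), facing Fortify: Target A gives 11, Target B gives 13. Proposed Target B is best. ✓
The attacker (capability skilled), facing Fortify: Target A gives -7, Target B gives 6. Proposed Target B is best. ✓
The attacker (capability elite), facing Fortify: Target A gives 5, Target B gives 11. Proposed Target B is best. ✓

Yes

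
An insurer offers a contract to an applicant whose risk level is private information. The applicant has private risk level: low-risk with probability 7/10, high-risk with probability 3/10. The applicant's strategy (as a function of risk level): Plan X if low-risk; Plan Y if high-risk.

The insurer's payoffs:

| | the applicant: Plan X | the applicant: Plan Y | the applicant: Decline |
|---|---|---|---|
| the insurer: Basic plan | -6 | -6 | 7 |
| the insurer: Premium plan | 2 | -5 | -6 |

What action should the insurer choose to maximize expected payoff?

Premium plan

Compute the insurer's expected payoff for each action, taking the expectation over the applicant's type.
E[Basic plan] = 7/10·(-6) + 3/10·(-6) = -6
E[Premium plan] = 7/10·(2) + 3/10·(-5) = -1/10
Best response: Premium plan (-1/10 is the largest).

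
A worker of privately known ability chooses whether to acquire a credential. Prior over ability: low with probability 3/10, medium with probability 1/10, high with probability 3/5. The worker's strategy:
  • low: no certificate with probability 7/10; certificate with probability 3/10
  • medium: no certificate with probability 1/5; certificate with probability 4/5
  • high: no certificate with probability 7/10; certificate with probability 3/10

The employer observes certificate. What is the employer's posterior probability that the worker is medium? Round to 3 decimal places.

0.229

P(certificate) = (3/10)·(3/10) + (1/10)·(4/5) + (3/5)·(3/10) = 7/20
P(medium | certificate) = ((1/10)·(4/5)) / (7/20) = (2/25) / (7/20) = 8/35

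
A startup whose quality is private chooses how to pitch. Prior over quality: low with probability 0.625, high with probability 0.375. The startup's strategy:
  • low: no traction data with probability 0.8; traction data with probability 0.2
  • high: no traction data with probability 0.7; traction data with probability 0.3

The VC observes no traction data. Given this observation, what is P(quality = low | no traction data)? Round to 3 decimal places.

0.656

Apply Bayes' rule using the sender's strategy as the likelihood.
P(no traction data) = 0.625·0.8 + 0.375·0.7 = 0.7625
P(low | no traction data) = (0.625·0.8) / 0.7625 = 0.5 / 0.7625 = 0.655738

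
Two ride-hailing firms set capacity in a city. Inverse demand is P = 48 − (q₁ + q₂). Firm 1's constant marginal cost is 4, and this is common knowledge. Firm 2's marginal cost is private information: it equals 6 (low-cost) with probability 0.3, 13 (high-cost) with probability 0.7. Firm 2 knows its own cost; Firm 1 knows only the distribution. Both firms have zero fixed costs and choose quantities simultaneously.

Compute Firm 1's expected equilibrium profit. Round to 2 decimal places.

287.87

Type-c best response for Firm 2: q₂(c) = (48 − c)/2 − q₁/2.
Firm 1 maximizes expected profit; its first-order condition is 48 − 2q₁ − E[q₂] − 4 = 0.
Substituting E[q₂] and solving: E[c₂] = 10.9, so q₁ = (48 − 2·4 + 10.9)/3 = 16.9667.
E[P] = 48 − (q₁ + E[q₂]) = 20.9667; Firm 1's expected profit = (E[P] − 4)·q₁ = (20.9667 − 4)·16.9667 = 287.868.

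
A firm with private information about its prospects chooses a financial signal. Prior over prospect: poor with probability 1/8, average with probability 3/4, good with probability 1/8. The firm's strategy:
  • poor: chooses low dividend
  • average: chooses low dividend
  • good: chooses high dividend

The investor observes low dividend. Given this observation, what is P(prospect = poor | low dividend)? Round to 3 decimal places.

0.143

P(low dividend) = (1/8)·1 + (3/4)·1 + (1/8)·0 = 7/8
P(poor | low dividend) = ((1/8)·1) / (7/8) = (1/8) / (7/8) = 1/7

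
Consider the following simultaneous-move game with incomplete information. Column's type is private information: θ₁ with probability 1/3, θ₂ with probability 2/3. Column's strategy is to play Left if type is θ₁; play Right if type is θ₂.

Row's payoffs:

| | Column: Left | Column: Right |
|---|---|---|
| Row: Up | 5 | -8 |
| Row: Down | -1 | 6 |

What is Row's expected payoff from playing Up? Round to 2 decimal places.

-3.67

Take the expectation over Column's type, weighting each type's action by its prior probability.
E[Up] = 1/3·5 + 2/3·(-8) = 5/3 + (-16/3) = -11/3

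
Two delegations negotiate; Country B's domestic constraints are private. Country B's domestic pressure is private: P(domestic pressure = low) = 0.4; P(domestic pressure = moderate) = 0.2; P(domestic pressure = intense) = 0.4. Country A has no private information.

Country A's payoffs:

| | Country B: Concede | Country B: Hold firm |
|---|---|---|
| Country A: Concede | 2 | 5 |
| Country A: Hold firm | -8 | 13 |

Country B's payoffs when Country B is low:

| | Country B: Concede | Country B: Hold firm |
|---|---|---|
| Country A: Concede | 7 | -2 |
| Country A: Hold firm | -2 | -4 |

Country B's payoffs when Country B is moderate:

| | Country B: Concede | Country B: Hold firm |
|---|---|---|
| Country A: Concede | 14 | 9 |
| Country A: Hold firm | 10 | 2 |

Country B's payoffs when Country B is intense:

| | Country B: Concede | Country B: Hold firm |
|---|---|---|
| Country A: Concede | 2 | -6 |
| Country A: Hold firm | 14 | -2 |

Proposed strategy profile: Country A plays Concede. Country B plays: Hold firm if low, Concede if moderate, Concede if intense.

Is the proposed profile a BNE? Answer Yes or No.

No

Country A plays Concede: E[Concede] = 0.4·(5) + 0.2·(2) + 0.4·(2) = 3.2; E[Hold firm] = 0.4. Best-responding. ✓
Country B (domestic pressure low), facing Concede: Concede gives 7, Hold firm gives -2. Proposed Hold firm is not best — profitable deviation exists. ✗
Country B (domestic pressure moderate), facing Concede: Concede gives 14, Hold firm gives 9. Proposed Concede is best. ✓
Country B (domestic pressure intense), facing Concede: Concede gives 2, Hold firm gives -6. Proposed Concede is best. ✓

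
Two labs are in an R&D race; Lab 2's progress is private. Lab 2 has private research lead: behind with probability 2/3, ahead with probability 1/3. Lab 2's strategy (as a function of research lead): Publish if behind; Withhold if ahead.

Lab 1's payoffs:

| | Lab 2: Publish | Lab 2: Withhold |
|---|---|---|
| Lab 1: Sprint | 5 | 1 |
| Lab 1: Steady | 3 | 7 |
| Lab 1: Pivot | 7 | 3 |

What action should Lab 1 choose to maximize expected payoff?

E[Sprint] = 2/3·(5) + 1/3·(1) = 11/3
E[Steady] = 2/3·(3) + 1/3·(7) = 13/3
E[Pivot] = 2/3·(7) + 1/3·(3) = 17/3
Best response: Pivot (17/3 is the largest).

Pivot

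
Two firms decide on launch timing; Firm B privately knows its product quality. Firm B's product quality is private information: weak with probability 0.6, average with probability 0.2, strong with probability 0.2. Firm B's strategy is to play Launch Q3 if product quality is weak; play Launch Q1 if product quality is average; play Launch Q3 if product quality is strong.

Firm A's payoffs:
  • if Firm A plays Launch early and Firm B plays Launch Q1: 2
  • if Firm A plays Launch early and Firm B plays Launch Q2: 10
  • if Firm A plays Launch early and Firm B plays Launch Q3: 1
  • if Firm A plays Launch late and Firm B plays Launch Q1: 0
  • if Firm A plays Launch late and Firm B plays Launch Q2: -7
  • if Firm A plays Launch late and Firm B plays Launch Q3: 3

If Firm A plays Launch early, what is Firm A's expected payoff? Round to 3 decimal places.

1.200

E[Launch early] = 0.6·1 + 0.2·2 + 0.2·1 = 0.6 + 0.4 + 0.2 = 1.2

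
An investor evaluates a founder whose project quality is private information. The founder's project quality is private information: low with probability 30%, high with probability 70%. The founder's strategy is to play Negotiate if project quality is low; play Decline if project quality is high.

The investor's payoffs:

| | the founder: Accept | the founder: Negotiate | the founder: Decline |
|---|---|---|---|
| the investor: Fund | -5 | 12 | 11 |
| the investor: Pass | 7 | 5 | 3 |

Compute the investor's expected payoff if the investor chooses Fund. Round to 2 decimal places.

11.30

Take the expectation over the founder's project quality, weighting each type's action by its prior probability.
E[Fund] = 0.3·12 + 0.7·11 = 3.6 + 7.7 = 11.3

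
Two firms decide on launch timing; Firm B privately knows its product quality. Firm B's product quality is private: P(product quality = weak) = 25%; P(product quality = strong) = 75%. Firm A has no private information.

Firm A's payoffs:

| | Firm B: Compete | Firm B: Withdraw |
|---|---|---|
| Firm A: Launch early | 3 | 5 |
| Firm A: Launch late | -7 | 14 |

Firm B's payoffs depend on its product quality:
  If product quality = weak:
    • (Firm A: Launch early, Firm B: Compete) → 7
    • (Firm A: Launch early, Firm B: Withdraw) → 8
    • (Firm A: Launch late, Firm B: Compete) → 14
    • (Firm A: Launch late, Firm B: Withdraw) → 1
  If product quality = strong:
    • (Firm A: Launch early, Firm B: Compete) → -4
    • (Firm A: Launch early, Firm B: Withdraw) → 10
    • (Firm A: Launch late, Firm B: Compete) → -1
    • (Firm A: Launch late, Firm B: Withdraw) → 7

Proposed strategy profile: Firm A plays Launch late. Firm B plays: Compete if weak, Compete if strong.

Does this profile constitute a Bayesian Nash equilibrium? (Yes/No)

No

Firm A plays Launch late: E[Launch late] = 0.25·(-7) + 0.75·(-7) = -7; E[Launch early] = 3. Not best-responding. ✗
Firm B (product quality weak), facing Launch late: Compete gives 14, Withdraw gives 1. Proposed Compete is best. ✓
Firm B (product quality strong), facing Launch late: Compete gives -1, Withdraw gives 7. Proposed Compete is not best — profitable deviation exists. ✗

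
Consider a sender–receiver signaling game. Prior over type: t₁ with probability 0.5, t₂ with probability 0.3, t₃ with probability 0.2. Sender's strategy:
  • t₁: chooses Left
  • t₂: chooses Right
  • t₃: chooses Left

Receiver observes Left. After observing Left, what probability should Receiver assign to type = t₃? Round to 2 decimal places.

Apply Bayes' rule using the sender's strategy as the likelihood.
P(Left) = 0.5·1 + 0.3·0 + 0.2·1 = 0.7
P(t₃ | Left) = (0.2·1) / 0.7 = 0.2 / 0.7 = 0.285714

0.29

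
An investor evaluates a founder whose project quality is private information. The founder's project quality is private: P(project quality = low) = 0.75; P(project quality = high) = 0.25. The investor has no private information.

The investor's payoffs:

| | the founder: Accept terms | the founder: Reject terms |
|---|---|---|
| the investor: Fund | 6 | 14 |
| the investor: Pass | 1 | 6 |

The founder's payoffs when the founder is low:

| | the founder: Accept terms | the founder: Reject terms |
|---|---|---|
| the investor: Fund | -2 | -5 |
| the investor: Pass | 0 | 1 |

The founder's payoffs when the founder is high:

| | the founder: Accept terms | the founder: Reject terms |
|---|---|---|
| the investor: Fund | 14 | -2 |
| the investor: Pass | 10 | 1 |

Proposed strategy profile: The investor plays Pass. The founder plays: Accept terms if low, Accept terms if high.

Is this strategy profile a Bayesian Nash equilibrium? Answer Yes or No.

The investor plays Pass: E[Pass] = 0.75·(1) + 0.25·(1) = 1; E[Fund] = 6. Not best-responding. ✗
The founder (project quality low), facing Pass: Accept terms gives 0, Reject terms gives 1. Proposed Accept terms is not best — profitable deviation exists. ✗
The founder (project quality high), facing Pass: Accept terms gives 10, Reject terms gives 1. Proposed Accept terms is best. ✓

No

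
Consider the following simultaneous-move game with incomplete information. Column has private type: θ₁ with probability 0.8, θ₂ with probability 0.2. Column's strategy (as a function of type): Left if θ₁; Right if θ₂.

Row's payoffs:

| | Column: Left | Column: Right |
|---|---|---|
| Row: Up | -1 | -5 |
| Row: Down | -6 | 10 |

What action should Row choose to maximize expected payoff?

E[Up] = 0.8·(-1) + 0.2·(-5) = -1.8
E[Down] = 0.8·(-6) + 0.2·(10) = -2.8
Best response: Up (-1.8 is the largest).

Up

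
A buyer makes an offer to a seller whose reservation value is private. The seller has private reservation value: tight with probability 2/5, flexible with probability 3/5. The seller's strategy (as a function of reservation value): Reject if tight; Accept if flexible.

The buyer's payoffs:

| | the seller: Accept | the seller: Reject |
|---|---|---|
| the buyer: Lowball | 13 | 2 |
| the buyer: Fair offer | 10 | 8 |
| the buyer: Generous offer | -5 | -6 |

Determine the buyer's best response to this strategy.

E[Lowball] = 2/5·(2) + 3/5·(13) = 43/5
E[Fair offer] = 2/5·(8) + 3/5·(10) = 46/5
E[Generous offer] = 2/5·(-6) + 3/5·(-5) = -27/5
Best response: Fair offer (46/5 is the largest).

Fair offer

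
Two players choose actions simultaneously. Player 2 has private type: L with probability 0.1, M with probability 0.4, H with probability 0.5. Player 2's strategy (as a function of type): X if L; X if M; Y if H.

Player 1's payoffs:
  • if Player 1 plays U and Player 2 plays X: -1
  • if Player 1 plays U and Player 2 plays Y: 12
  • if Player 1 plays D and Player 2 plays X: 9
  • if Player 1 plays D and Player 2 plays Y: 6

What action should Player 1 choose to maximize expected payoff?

D

Compute Player 1's expected payoff for each action, taking the expectation over Player 2's type.
E[U] = 0.1·(-1) + 0.4·(-1) + 0.5·(12) = 5.5
E[D] = 0.1·(9) + 0.4·(9) + 0.5·(6) = 7.5
Best response: D (7.5 is the largest).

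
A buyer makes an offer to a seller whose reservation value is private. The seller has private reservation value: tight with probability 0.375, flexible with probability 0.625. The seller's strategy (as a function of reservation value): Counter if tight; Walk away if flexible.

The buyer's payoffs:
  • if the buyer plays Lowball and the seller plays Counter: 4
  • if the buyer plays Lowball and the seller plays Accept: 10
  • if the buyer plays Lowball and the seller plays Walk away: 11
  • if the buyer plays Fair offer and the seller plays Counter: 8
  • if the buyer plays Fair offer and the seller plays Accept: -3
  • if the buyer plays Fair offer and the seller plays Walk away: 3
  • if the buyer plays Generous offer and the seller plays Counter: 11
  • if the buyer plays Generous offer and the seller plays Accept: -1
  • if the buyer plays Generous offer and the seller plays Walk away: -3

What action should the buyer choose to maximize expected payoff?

E[Lowball] = 0.375·(4) + 0.625·(11) = 8.375
E[Fair offer] = 0.375·(8) + 0.625·(3) = 4.875
E[Generous offer] = 0.375·(11) + 0.625·(-3) = 2.25
Best response: Lowball (8.375 is the largest).

Lowball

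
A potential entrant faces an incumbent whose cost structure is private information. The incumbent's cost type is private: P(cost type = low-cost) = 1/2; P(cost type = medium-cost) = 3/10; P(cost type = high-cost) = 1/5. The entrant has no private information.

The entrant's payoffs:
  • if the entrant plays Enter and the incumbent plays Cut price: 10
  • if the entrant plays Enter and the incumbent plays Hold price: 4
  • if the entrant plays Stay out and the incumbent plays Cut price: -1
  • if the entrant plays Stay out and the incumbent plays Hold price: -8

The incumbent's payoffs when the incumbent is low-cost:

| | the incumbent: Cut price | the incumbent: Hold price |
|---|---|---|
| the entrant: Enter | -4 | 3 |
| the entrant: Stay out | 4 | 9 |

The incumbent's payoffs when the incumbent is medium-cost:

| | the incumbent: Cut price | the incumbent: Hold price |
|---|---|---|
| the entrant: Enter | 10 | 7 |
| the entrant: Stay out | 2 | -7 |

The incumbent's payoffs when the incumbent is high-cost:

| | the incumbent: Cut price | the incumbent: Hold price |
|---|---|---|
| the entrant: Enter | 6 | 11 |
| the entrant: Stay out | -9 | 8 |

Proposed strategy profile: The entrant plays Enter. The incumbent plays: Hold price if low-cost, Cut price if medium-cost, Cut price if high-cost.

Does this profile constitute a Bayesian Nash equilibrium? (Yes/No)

No

The entrant plays Enter: E[Enter] = 1/2·(4) + 3/10·(10) + 1/5·(10) = 7; E[Stay out] = -9/2. Best-responding. ✓
The incumbent (cost type low-cost), facing Enter: Cut price gives -4, Hold price gives 3. Proposed Hold price is best. ✓
The incumbent (cost type medium-cost), facing Enter: Cut price gives 10, Hold price gives 7. Proposed Cut price is best. ✓
The incumbent (cost type high-cost), facing Enter: Cut price gives 6, Hold price gives 11. Proposed Cut price is not best — profitable deviation exists. ✗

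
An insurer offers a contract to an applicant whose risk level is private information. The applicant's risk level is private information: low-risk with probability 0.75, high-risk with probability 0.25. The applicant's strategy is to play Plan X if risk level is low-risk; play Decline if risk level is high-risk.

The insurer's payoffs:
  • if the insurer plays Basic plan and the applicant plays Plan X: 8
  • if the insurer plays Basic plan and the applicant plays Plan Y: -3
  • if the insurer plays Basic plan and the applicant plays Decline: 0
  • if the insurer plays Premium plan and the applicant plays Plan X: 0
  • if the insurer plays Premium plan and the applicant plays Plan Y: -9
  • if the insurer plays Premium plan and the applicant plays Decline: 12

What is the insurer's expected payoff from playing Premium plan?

E[Premium plan] = 0.75·0 + 0.25·12 = 0 + 3 = 3

3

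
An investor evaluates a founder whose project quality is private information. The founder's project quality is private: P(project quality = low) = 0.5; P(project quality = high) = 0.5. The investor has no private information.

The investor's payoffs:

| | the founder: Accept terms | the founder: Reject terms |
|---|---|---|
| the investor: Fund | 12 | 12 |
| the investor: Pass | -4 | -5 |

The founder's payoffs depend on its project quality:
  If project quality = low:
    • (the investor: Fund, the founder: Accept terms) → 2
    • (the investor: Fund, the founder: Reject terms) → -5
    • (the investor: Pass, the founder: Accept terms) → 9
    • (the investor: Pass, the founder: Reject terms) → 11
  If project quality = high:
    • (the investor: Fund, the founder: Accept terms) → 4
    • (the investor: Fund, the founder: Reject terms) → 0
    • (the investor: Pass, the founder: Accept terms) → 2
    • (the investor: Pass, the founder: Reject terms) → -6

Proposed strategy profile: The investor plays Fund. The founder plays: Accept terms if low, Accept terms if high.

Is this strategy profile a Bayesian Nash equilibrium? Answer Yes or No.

Yes

The investor plays Fund: E[Fund] = 0.5·(12) + 0.5·(12) = 12; E[Pass] = -4. Best-responding. ✓
The founder (project quality low), facing Fund: Accept terms gives 2, Reject terms gives -5. Proposed Accept terms is best. ✓
The founder (project quality high), facing Fund: Accept terms gives 4, Reject terms gives 0. Proposed Accept terms is best. ✓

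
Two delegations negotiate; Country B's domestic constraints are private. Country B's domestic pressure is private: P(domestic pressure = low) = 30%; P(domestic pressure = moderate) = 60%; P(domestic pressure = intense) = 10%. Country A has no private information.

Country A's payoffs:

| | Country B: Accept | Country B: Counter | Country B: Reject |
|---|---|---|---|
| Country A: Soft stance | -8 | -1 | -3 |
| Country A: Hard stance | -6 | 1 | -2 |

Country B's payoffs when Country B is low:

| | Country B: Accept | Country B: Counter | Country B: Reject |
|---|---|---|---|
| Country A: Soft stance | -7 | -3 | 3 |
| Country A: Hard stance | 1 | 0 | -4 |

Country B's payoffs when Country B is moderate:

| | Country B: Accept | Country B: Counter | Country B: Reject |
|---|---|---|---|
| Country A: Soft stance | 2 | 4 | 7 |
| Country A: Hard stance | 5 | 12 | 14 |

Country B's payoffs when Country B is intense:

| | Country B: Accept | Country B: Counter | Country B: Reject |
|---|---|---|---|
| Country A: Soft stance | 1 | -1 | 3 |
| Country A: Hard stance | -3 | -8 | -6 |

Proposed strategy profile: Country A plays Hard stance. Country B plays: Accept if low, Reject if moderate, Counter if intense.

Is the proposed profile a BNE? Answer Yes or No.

Country A plays Hard stance: E[Hard stance] = 0.3·(-6) + 0.6·(-2) + 0.1·(1) = -2.9; E[Soft stance] = -4.3. Best-responding. ✓
Country B (domestic pressure low), facing Hard stance: Accept gives 1, Counter gives 0, Reject gives -4. Proposed Accept is best. ✓
Country B (domestic pressure moderate), facing Hard stance: Accept gives 5, Counter gives 12, Reject gives 14. Proposed Reject is best. ✓
Country B (domestic pressure intense), facing Hard stance: Accept gives -3, Counter gives -8, Reject gives -6. Proposed Counter is not best — profitable deviation exists. ✗

No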